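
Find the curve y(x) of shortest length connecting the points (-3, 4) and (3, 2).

Arc-length functional: J[y] = ∫ sqrt(1 + (y')^2) dx.
Lagrangian L = sqrt(1 + (y')^2) has no explicit y dependence, so ∂L/∂y = 0 and the Euler-Lagrange equation gives
    d/dx( y' / sqrt(1 + (y')^2) ) = 0  ⇒  y' / sqrt(1 + (y')^2) = const.
Hence y' is constant, so y(x) is affine.
Fitting the endpoints (-3, 4) and (3, 2):
    slope m = (2 − 4) / (3 − (-3)) = -1/3,
    intercept c = 4 − m·(-3) = 3.
Extremal: y(x) = (-1/3) x + 3.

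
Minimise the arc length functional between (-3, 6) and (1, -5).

Arc-length functional: J[y] = ∫ sqrt(1 + (y')^2) dx.
Lagrangian L = sqrt(1 + (y')^2) has no explicit y dependence, so ∂L/∂y = 0 and the Euler-Lagrange equation gives
    d/dx( y' / sqrt(1 + (y')^2) ) = 0  ⇒  y' / sqrt(1 + (y')^2) = const.
Hence y' is constant, so y(x) is affine.
Fitting the endpoints (-3, 6) and (1, -5):
    slope m = ((-5) − 6) / (1 − (-3)) = -11/4,
    intercept c = 6 − m·(-3) = -9/4.
Extremal: y(x) = (-11/4) x - 9/4.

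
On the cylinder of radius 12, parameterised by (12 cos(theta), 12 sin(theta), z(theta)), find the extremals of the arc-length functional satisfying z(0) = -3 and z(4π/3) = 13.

Parameterise the cylinder of radius R = 12 as
    r(θ) = (12 cos θ, 12 sin θ, z(θ)).
The arc-length element is
    ds = sqrt(144 + (dz/dθ)^2) dθ,
so the Lagrangian is L = sqrt(144 + z'^2).
L depends on z' only, not on z or θ, so ∂L/∂z = 0 and
    ∂L/∂z' = z' / sqrt(144 + z'^2).
The Euler-Lagrange equation gives
    d/dθ( z' / sqrt(144 + z'^2) ) = 0,
so z' is constant. Integrating once:
    z(θ) = a θ + b,
a helix on the cylinder (a straight line when the cylinder is unrolled). The constants a, b are determined by the endpoint conditions.
With endpoint conditions z(0) = -3 and z(4π/3) = 13: from z(0) = b we get b = -3, and a·4π/3 + -3 = 13 gives a = 12/π, so
    z(θ) = (12/π) θ − 3.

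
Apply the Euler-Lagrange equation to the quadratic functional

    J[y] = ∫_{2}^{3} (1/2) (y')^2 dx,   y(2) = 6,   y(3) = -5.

The Lagrangian is L = (1/2) (y')^2.
Compute ∂L/∂y = 0, ∂L/∂y' = y'.
The Euler-Lagrange equation d/dx(∂L/∂y') − ∂L/∂y = 0 reduces to
    y'' = 0.
Its general solution is
    y(x) = A x + B,
with A, B fixed by the endpoint conditions.
Applying the endpoint conditions y(2) = 6 and y(3) = -5: solve A·2 + B = 6 and A·3 + B = -5. Subtracting gives A(3 − 2) = -5 − 6, so A = -11, and B = 6 − A·2 = 28. Therefore
    y(x) = -11 x + 28.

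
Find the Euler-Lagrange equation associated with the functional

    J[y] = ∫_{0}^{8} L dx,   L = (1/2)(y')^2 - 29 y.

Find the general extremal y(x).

The Lagrangian is L = (1/2)(y')^2 - 29 y.
∂L/∂y = -29.
∂L/∂y' = y'.
The Euler-Lagrange equation d/dx(∂L/∂y') − ∂L/∂y = 0 becomes:
    y'' + 29 = 0
General solution: y(x) = -(29/2) x^2 + A x + B, where A and B are arbitrary constants fixed by the endpoint conditions.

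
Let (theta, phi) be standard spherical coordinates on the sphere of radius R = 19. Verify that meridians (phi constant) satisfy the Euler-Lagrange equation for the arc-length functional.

On the sphere of radius R = 19 with spherical coordinates (θ, φ), the induced metric is
    ds^2 = 361(dθ^2 + sin^2(θ) dφ^2).
Using θ as the parameter, the arc-length functional becomes
    J[φ] = ∫ 19 sqrt(1 + sin^2(θ) (dφ/dθ)^2) dθ.
So L = 19 sqrt(1 + sin^2(θ) φ'^2). Compute
    ∂L/∂φ = 0  (L has no explicit φ dependence),
    ∂L/∂φ' = 19 sin^2(θ) φ' / sqrt(1 + sin^2(θ) φ'^2).
For the candidate φ(θ) = c (constant), φ' = 0, so ∂L/∂φ' evaluated along the candidate vanishes, and ∂L/∂φ is identically zero. Hence
    d/dθ(∂L/∂φ') − ∂L/∂φ = 0
is satisfied. Therefore meridians φ = const are extremals of arc length — they are geodesics on the sphere.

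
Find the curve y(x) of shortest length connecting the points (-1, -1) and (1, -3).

Arc-length functional: J[y] = ∫ sqrt(1 + (y')^2) dx.
Lagrangian L = sqrt(1 + (y')^2) has no explicit y dependence, so ∂L/∂y = 0 and the Euler-Lagrange equation gives
    d/dx( y' / sqrt(1 + (y')^2) ) = 0  ⇒  y' / sqrt(1 + (y')^2) = const.
Hence y' is constant, so y(x) is affine.
Fitting the endpoints (-1, -1) and (1, -3):
    slope m = ((-3) − (-1)) / (1 − (-1)) = -1,
    intercept c = (-1) − m·(-1) = -2.
Extremal: y(x) = -x - 2.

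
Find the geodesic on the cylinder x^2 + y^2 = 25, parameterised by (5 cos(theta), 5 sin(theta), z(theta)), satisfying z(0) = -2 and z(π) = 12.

Parameterise the cylinder of radius R = 5 as
    r(θ) = (5 cos θ, 5 sin θ, z(θ)).
The arc-length element is
    ds = sqrt(25 + (dz/dθ)^2) dθ,
so the Lagrangian is L = sqrt(25 + z'^2).
L depends on z' only, not on z or θ, so ∂L/∂z = 0 and
    ∂L/∂z' = z' / sqrt(25 + z'^2).
The Euler-Lagrange equation gives
    d/dθ( z' / sqrt(25 + z'^2) ) = 0,
so z' is constant. Integrating once:
    z(θ) = a θ + b,
a helix on the cylinder (a straight line when the cylinder is unrolled). The constants a, b are determined by the endpoint conditions.
With endpoint conditions z(0) = -2 and z(π) = 12: from z(0) = b we get b = -2, and a·π + -2 = 12 gives a = 14/π, so
    z(θ) = (14/π) θ − 2.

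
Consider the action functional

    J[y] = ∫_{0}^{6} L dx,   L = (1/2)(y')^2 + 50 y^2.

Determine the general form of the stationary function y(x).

The Lagrangian is L = (1/2)(y')^2 + 50 y^2.
∂L/∂y = 100y.
∂L/∂y' = y'.
The Euler-Lagrange equation d/dx(∂L/∂y') − ∂L/∂y = 0 becomes:
    y'' - 100 y = 0
General solution: y(x) = A e^(10x) + B e^(-10x), where A and B are arbitrary constants fixed by the endpoint conditions.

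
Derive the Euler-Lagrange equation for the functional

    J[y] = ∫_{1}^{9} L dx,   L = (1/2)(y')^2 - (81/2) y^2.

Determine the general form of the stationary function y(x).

The Lagrangian is L = (1/2)(y')^2 - (81/2) y^2.
∂L/∂y = -81y.
∂L/∂y' = y'.
The Euler-Lagrange equation d/dx(∂L/∂y') − ∂L/∂y = 0 becomes:
    y'' + 81 y = 0
General solution: y(x) = A sin(9x) + B cos(9x), where A and B are arbitrary constants fixed by the endpoint conditions.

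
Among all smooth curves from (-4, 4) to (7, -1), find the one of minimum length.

Arc-length functional: J[y] = ∫ sqrt(1 + (y')^2) dx.
Lagrangian L = sqrt(1 + (y')^2) has no explicit y dependence, so ∂L/∂y = 0 and the Euler-Lagrange equation gives
    d/dx( y' / sqrt(1 + (y')^2) ) = 0  ⇒  y' / sqrt(1 + (y')^2) = const.
Hence y' is constant, so y(x) is affine.
Fitting the endpoints (-4, 4) and (7, -1):
    slope m = ((-1) − 4) / (7 − (-4)) = -5/11,
    intercept c = 4 − m·(-4) = 24/11.
Extremal: y(x) = (-5/11) x + 24/11.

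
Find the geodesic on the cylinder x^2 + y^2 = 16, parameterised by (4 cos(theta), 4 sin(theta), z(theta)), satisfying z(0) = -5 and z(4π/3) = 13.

Parameterise the cylinder of radius R = 4 as
    r(θ) = (4 cos θ, 4 sin θ, z(θ)).
The arc-length element is
    ds = sqrt(16 + (dz/dθ)^2) dθ,
so the Lagrangian is L = sqrt(16 + z'^2).
L depends on z' only, not on z or θ, so ∂L/∂z = 0 and
    ∂L/∂z' = z' / sqrt(16 + z'^2).
The Euler-Lagrange equation gives
    d/dθ( z' / sqrt(16 + z'^2) ) = 0,
so z' is constant. Integrating once:
    z(θ) = a θ + b,
a helix on the cylinder (a straight line when the cylinder is unrolled). The constants a, b are determined by the endpoint conditions.
With endpoint conditions z(0) = -5 and z(4π/3) = 13: from z(0) = b we get b = -5, and a·4π/3 + -5 = 13 gives a = 27/(2π), so
    z(θ) = (27/(2π)) θ − 5.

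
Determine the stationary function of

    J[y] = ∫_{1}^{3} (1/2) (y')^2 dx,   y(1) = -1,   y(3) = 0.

The Lagrangian is L = (1/2) (y')^2.
Compute ∂L/∂y = 0, ∂L/∂y' = y'.
The Euler-Lagrange equation d/dx(∂L/∂y') − ∂L/∂y = 0 reduces to
    y'' = 0.
Its general solution is
    y(x) = A x + B,
with A, B fixed by the endpoint conditions.
Applying the endpoint conditions y(1) = -1 and y(3) = 0: solve A·1 + B = -1 and A·3 + B = 0. Subtracting gives A(3 − 1) = 0 − -1, so A = 1/2, and B = -1 − A·1 = -3/2. Therefore
    y(x) = (1/2) x - 3/2.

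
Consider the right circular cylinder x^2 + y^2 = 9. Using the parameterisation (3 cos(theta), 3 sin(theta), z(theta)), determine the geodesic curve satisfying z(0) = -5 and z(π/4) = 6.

Parameterise the cylinder of radius R = 3 as
    r(θ) = (3 cos θ, 3 sin θ, z(θ)).
The arc-length element is
    ds = sqrt(9 + (dz/dθ)^2) dθ,
so the Lagrangian is L = sqrt(9 + z'^2).
L depends on z' only, not on z or θ, so ∂L/∂z = 0 and
    ∂L/∂z' = z' / sqrt(9 + z'^2).
The Euler-Lagrange equation gives
    d/dθ( z' / sqrt(9 + z'^2) ) = 0,
so z' is constant. Integrating once:
    z(θ) = a θ + b,
a helix on the cylinder (a straight line when the cylinder is unrolled). The constants a, b are determined by the endpoint conditions.
With endpoint conditions z(0) = -5 and z(π/4) = 6: from z(0) = b we get b = -5, and a·π/4 + -5 = 6 gives a = 44/π, so
    z(θ) = (44/π) θ − 5.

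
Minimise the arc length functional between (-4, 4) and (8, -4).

Arc-length functional: J[y] = ∫ sqrt(1 + (y')^2) dx.
Lagrangian L = sqrt(1 + (y')^2) has no explicit y dependence, so ∂L/∂y = 0 and the Euler-Lagrange equation gives
    d/dx( y' / sqrt(1 + (y')^2) ) = 0  ⇒  y' / sqrt(1 + (y')^2) = const.
Hence y' is constant, so y(x) is affine.
Fitting the endpoints (-4, 4) and (8, -4):
    slope m = ((-4) − 4) / (8 − (-4)) = -2/3,
    intercept c = 4 − m·(-4) = 4/3.
Extremal: y(x) = (-2/3) x + 4/3.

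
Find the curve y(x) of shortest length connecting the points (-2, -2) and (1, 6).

Arc-length functional: J[y] = ∫ sqrt(1 + (y')^2) dx.
Lagrangian L = sqrt(1 + (y')^2) has no explicit y dependence, so ∂L/∂y = 0 and the Euler-Lagrange equation gives
    d/dx( y' / sqrt(1 + (y')^2) ) = 0  ⇒  y' / sqrt(1 + (y')^2) = const.
Hence y' is constant, so y(x) is affine.
Fitting the endpoints (-2, -2) and (1, 6):
    slope m = (6 − (-2)) / (1 − (-2)) = 8/3,
    intercept c = (-2) − m·(-2) = 10/3.
Extremal: y(x) = (8/3) x + 10/3.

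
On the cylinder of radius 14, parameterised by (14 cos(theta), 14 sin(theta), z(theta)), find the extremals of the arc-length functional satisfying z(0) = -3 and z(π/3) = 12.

Parameterise the cylinder of radius R = 14 as
    r(θ) = (14 cos θ, 14 sin θ, z(θ)).
The arc-length element is
    ds = sqrt(196 + (dz/dθ)^2) dθ,
so the Lagrangian is L = sqrt(196 + z'^2).
L depends on z' only, not on z or θ, so ∂L/∂z = 0 and
    ∂L/∂z' = z' / sqrt(196 + z'^2).
The Euler-Lagrange equation gives
    d/dθ( z' / sqrt(196 + z'^2) ) = 0,
so z' is constant. Integrating once:
    z(θ) = a θ + b,
a helix on the cylinder (a straight line when the cylinder is unrolled). The constants a, b are determined by the endpoint conditions.
With endpoint conditions z(0) = -3 and z(π/3) = 12: from z(0) = b we get b = -3, and a·π/3 + -3 = 12 gives a = 45/π, so
    z(θ) = (45/π) θ − 3.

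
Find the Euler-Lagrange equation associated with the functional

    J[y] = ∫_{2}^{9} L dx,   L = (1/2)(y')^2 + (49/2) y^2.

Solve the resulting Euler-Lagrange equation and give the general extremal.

The Lagrangian is L = (1/2)(y')^2 + (49/2) y^2.
∂L/∂y = 49y.
∂L/∂y' = y'.
The Euler-Lagrange equation d/dx(∂L/∂y') − ∂L/∂y = 0 becomes:
    y'' - 49 y = 0
General solution: y(x) = A e^(7x) + B e^(-7x), where A and B are arbitrary constants fixed by the endpoint conditions.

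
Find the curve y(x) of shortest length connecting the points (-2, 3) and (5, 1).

Arc-length functional: J[y] = ∫ sqrt(1 + (y')^2) dx.
Lagrangian L = sqrt(1 + (y')^2) has no explicit y dependence, so ∂L/∂y = 0 and the Euler-Lagrange equation gives
    d/dx( y' / sqrt(1 + (y')^2) ) = 0  ⇒  y' / sqrt(1 + (y')^2) = const.
Hence y' is constant, so y(x) is affine.
Fitting the endpoints (-2, 3) and (5, 1):
    slope m = (1 − 3) / (5 − (-2)) = -2/7,
    intercept c = 3 − m·(-2) = 17/7.
Extremal: y(x) = (-2/7) x + 17/7.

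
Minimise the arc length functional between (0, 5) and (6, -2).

Arc-length functional: J[y] = ∫ sqrt(1 + (y')^2) dx.
Lagrangian L = sqrt(1 + (y')^2) has no explicit y dependence, so ∂L/∂y = 0 and the Euler-Lagrange equation gives
    d/dx( y' / sqrt(1 + (y')^2) ) = 0  ⇒  y' / sqrt(1 + (y')^2) = const.
Hence y' is constant, so y(x) is affine.
Fitting the endpoints (0, 5) and (6, -2):
    slope m = ((-2) − 5) / (6 − 0) = -7/6,
    intercept c = 5 − m·0 = 5.
Extremal: y(x) = (-7/6) x + 5.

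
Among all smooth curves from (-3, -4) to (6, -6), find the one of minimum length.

Arc-length functional: J[y] = ∫ sqrt(1 + (y')^2) dx.
Lagrangian L = sqrt(1 + (y')^2) has no explicit y dependence, so ∂L/∂y = 0 and the Euler-Lagrange equation gives
    d/dx( y' / sqrt(1 + (y')^2) ) = 0  ⇒  y' / sqrt(1 + (y')^2) = const.
Hence y' is constant, so y(x) is affine.
Fitting the endpoints (-3, -4) and (6, -6):
    slope m = ((-6) − (-4)) / (6 − (-3)) = -2/9,
    intercept c = (-4) − m·(-3) = -14/3.
Extremal: y(x) = (-2/9) x - 14/3.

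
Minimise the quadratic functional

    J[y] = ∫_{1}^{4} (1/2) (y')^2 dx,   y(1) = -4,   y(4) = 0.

The Lagrangian is L = (1/2) (y')^2.
Compute ∂L/∂y = 0, ∂L/∂y' = y'.
The Euler-Lagrange equation d/dx(∂L/∂y') − ∂L/∂y = 0 reduces to
    y'' = 0.
Its general solution is
    y(x) = A x + B,
with A, B fixed by the endpoint conditions.
Applying the endpoint conditions y(1) = -4 and y(4) = 0: solve A·1 + B = -4 and A·4 + B = 0. Subtracting gives A(4 − 1) = 0 − -4, so A = 4/3, and B = -4 − A·1 = -16/3. Therefore
    y(x) = (4/3) x - 16/3.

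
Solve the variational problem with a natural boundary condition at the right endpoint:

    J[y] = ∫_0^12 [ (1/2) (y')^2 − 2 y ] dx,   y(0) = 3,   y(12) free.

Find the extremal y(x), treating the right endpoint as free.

The Lagrangian L = (1/2) (y')^2 − 2 y gives
    ∂L/∂y = −2,   ∂L/∂y' = y'.
Euler-Lagrange: d/dx(y') − (−2) = 0, i.e. y'' + 2 = 0, so
    y(x) = −(2/2) x^2 + C1 x + C2.
Fixed left endpoint y(0) = 3 ⇒ C2 = 3.
The right endpoint x = 12 is free, so the natural (transversality) condition is ∂L/∂y' |_{x=12} = 0, i.e. y'(12) = 0.
Compute y'(x) = −2 x + C1, so y'(12) = −24 + C1 = 0 ⇒ C1 = 24.
Therefore the extremal is
    y(x) = −x^2 + 24 x + 3.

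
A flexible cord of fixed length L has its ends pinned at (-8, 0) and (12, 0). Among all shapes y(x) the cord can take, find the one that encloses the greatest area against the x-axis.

Set up the augmented Lagrangian using a multiplier λ for the length constraint:
    F(y, y') = y − λ sqrt(1 + y'^2).
F has no explicit x dependence, so the Beltrami identity yields a first integral
    F − y' ∂F/∂y' = C.
Compute ∂F/∂y' = −λ y' / sqrt(1 + y'^2). Then
    y − λ sqrt(1 + y'^2) + λ y'^2 / sqrt(1 + y'^2) = C
    ⇒  y − λ / sqrt(1 + y'^2) = C.
Solving for y' and integrating gives
    (x − a)^2 + (y − b)^2 = λ^2,
a circular arc of radius λ. The constants a, b are determined by the endpoint conditions y(-8) = y(12) = 0, and λ is fixed implicitly by the length constraint
    ∫_{-8}^{12} sqrt(1 + y'^2) dx = L.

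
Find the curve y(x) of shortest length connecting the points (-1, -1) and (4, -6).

Arc-length functional: J[y] = ∫ sqrt(1 + (y')^2) dx.
Lagrangian L = sqrt(1 + (y')^2) has no explicit y dependence, so ∂L/∂y = 0 and the Euler-Lagrange equation gives
    d/dx( y' / sqrt(1 + (y')^2) ) = 0  ⇒  y' / sqrt(1 + (y')^2) = const.
Hence y' is constant, so y(x) is affine.
Fitting the endpoints (-1, -1) and (4, -6):
    slope m = ((-6) − (-1)) / (4 − (-1)) = -1,
    intercept c = (-1) − m·(-1) = -2.
Extremal: y(x) = -x - 2.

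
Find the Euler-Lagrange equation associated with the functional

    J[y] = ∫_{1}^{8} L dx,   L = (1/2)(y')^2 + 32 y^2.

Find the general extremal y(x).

The Lagrangian is L = (1/2)(y')^2 + 32 y^2.
∂L/∂y = 64y.
∂L/∂y' = y'.
The Euler-Lagrange equation d/dx(∂L/∂y') − ∂L/∂y = 0 becomes:
    y'' - 64 y = 0
General solution: y(x) = A e^(8x) + B e^(-8x), where A and B are arbitrary constants fixed by the endpoint conditions.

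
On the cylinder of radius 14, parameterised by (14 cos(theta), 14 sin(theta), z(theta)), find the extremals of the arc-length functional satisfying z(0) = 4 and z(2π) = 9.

Parameterise the cylinder of radius R = 14 as
    r(θ) = (14 cos θ, 14 sin θ, z(θ)).
The arc-length element is
    ds = sqrt(196 + (dz/dθ)^2) dθ,
so the Lagrangian is L = sqrt(196 + z'^2).
L depends on z' only, not on z or θ, so ∂L/∂z = 0 and
    ∂L/∂z' = z' / sqrt(196 + z'^2).
The Euler-Lagrange equation gives
    d/dθ( z' / sqrt(196 + z'^2) ) = 0,
so z' is constant. Integrating once:
    z(θ) = a θ + b,
a helix on the cylinder (a straight line when the cylinder is unrolled). The constants a, b are determined by the endpoint conditions.
With endpoint conditions z(0) = 4 and z(2π) = 9: from z(0) = b we get b = 4, and a·2π + 4 = 9 gives a = 5/(2π), so
    z(θ) = (5/(2π)) θ + 4.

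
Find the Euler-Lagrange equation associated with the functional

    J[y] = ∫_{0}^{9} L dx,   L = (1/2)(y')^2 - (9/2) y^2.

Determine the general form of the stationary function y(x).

The Lagrangian is L = (1/2)(y')^2 - (9/2) y^2.
∂L/∂y = -9y.
∂L/∂y' = y'.
The Euler-Lagrange equation d/dx(∂L/∂y') − ∂L/∂y = 0 becomes:
    y'' + 9 y = 0
General solution: y(x) = A sin(3x) + B cos(3x), where A and B are arbitrary constants fixed by the endpoint conditions.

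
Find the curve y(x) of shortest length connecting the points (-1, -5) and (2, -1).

Arc-length functional: J[y] = ∫ sqrt(1 + (y')^2) dx.
Lagrangian L = sqrt(1 + (y')^2) has no explicit y dependence, so ∂L/∂y = 0 and the Euler-Lagrange equation gives
    d/dx( y' / sqrt(1 + (y')^2) ) = 0  ⇒  y' / sqrt(1 + (y')^2) = const.
Hence y' is constant, so y(x) is affine.
Fitting the endpoints (-1, -5) and (2, -1):
    slope m = ((-1) − (-5)) / (2 − (-1)) = 4/3,
    intercept c = (-5) − m·(-1) = -11/3.
Extremal: y(x) = (4/3) x - 11/3.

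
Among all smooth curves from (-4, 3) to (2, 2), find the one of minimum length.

Arc-length functional: J[y] = ∫ sqrt(1 + (y')^2) dx.
Lagrangian L = sqrt(1 + (y')^2) has no explicit y dependence, so ∂L/∂y = 0 and the Euler-Lagrange equation gives
    d/dx( y' / sqrt(1 + (y')^2) ) = 0  ⇒  y' / sqrt(1 + (y')^2) = const.
Hence y' is constant, so y(x) is affine.
Fitting the endpoints (-4, 3) and (2, 2):
    slope m = (2 − 3) / (2 − (-4)) = -1/6,
    intercept c = 3 − m·(-4) = 7/3.
Extremal: y(x) = (-1/6) x + 7/3.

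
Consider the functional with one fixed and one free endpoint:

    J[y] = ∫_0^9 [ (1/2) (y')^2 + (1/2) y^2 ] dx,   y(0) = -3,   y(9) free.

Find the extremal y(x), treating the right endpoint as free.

The Lagrangian L = (1/2) (y')^2 + (1/2) y^2 gives
    ∂L/∂y = 1 y,   ∂L/∂y' = y'.
Euler-Lagrange: y'' − y = 0.
With k = 1, the general solution is
    y(x) = A cosh(x) + B sinh(x).
Fixed left endpoint y(0) = -3 ⇒ A = -3.
The right endpoint x = 9 is free, so the natural (transversality) condition is ∂L/∂y' |_{x=9} = 0, i.e. y'(9) = 0.
Compute y'(x) = A k sinh(k x) + B k cosh(k x), so
    y'(9) = A k sinh(k·9) + B k cosh(k·9) = 0
    ⇒ B = −A tanh(k·9) = 3 tanh(1·9).
Therefore the extremal is
    y(x) = −3 cosh(1 x) + 3 tanh(1·9) sinh(1 x).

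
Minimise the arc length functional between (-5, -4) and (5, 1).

Arc-length functional: J[y] = ∫ sqrt(1 + (y')^2) dx.
Lagrangian L = sqrt(1 + (y')^2) has no explicit y dependence, so ∂L/∂y = 0 and the Euler-Lagrange equation gives
    d/dx( y' / sqrt(1 + (y')^2) ) = 0  ⇒  y' / sqrt(1 + (y')^2) = const.
Hence y' is constant, so y(x) is affine.
Fitting the endpoints (-5, -4) and (5, 1):
    slope m = (1 − (-4)) / (5 − (-5)) = 1/2,
    intercept c = (-4) − m·(-5) = -3/2.
Extremal: y(x) = (1/2) x - 3/2.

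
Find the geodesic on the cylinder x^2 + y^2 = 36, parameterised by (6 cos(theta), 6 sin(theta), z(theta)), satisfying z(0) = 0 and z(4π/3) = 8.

Parameterise the cylinder of radius R = 6 as
    r(θ) = (6 cos θ, 6 sin θ, z(θ)).
The arc-length element is
    ds = sqrt(36 + (dz/dθ)^2) dθ,
so the Lagrangian is L = sqrt(36 + z'^2).
L depends on z' only, not on z or θ, so ∂L/∂z = 0 and
    ∂L/∂z' = z' / sqrt(36 + z'^2).
The Euler-Lagrange equation gives
    d/dθ( z' / sqrt(36 + z'^2) ) = 0,
so z' is constant. Integrating once:
    z(θ) = a θ + b,
a helix on the cylinder (a straight line when the cylinder is unrolled). The constants a, b are determined by the endpoint conditions.
With endpoint conditions z(0) = 0 and z(4π/3) = 8: from z(0) = b we get b = 0, and a·4π/3 + 0 = 8 gives a = 6/π, so
    z(θ) = (6/π) θ.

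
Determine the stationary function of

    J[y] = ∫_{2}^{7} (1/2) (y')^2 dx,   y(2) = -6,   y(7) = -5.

The Lagrangian is L = (1/2) (y')^2.
Compute ∂L/∂y = 0, ∂L/∂y' = y'.
The Euler-Lagrange equation d/dx(∂L/∂y') − ∂L/∂y = 0 reduces to
    y'' = 0.
Its general solution is
    y(x) = A x + B,
with A, B fixed by the endpoint conditions.
Applying the endpoint conditions y(2) = -6 and y(7) = -5: solve A·2 + B = -6 and A·7 + B = -5. Subtracting gives A(7 − 2) = -5 − -6, so A = 1/5, and B = -6 − A·2 = -32/5. Therefore
    y(x) = (1/5) x - 32/5.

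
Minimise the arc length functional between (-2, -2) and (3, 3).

Arc-length functional: J[y] = ∫ sqrt(1 + (y')^2) dx.
Lagrangian L = sqrt(1 + (y')^2) has no explicit y dependence, so ∂L/∂y = 0 and the Euler-Lagrange equation gives
    d/dx( y' / sqrt(1 + (y')^2) ) = 0  ⇒  y' / sqrt(1 + (y')^2) = const.
Hence y' is constant, so y(x) is affine.
Fitting the endpoints (-2, -2) and (3, 3):
    slope m = (3 − (-2)) / (3 − (-2)) = 1,
    intercept c = (-2) − m·(-2) = 0.
Extremal: y(x) = x.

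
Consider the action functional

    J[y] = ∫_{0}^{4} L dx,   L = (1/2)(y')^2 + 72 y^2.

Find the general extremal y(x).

The Lagrangian is L = (1/2)(y')^2 + 72 y^2.
∂L/∂y = 144y.
∂L/∂y' = y'.
The Euler-Lagrange equation d/dx(∂L/∂y') − ∂L/∂y = 0 becomes:
    y'' - 144 y = 0
General solution: y(x) = A e^(12x) + B e^(-12x), where A and B are arbitrary constants fixed by the endpoint conditions.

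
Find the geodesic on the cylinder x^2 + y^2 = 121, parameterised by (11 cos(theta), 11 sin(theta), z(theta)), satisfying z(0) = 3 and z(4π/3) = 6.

Parameterise the cylinder of radius R = 11 as
    r(θ) = (11 cos θ, 11 sin θ, z(θ)).
The arc-length element is
    ds = sqrt(121 + (dz/dθ)^2) dθ,
so the Lagrangian is L = sqrt(121 + z'^2).
L depends on z' only, not on z or θ, so ∂L/∂z = 0 and
    ∂L/∂z' = z' / sqrt(121 + z'^2).
The Euler-Lagrange equation gives
    d/dθ( z' / sqrt(121 + z'^2) ) = 0,
so z' is constant. Integrating once:
    z(θ) = a θ + b,
a helix on the cylinder (a straight line when the cylinder is unrolled). The constants a, b are determined by the endpoint conditions.
With endpoint conditions z(0) = 3 and z(4π/3) = 6: from z(0) = b we get b = 3, and a·4π/3 + 3 = 6 gives a = 9/(4π), so
    z(θ) = (9/(4π)) θ + 3.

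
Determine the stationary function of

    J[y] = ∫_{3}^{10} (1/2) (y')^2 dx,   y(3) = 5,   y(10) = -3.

The Lagrangian is L = (1/2) (y')^2.
Compute ∂L/∂y = 0, ∂L/∂y' = y'.
The Euler-Lagrange equation d/dx(∂L/∂y') − ∂L/∂y = 0 reduces to
    y'' = 0.
Its general solution is
    y(x) = A x + B,
with A, B fixed by the endpoint conditions.
Applying the endpoint conditions y(3) = 5 and y(10) = -3: solve A·3 + B = 5 and A·10 + B = -3. Subtracting gives A(10 − 3) = -3 − 5, so A = -8/7, and B = 5 − A·3 = 59/7. Therefore
    y(x) = (-8/7) x + 59/7.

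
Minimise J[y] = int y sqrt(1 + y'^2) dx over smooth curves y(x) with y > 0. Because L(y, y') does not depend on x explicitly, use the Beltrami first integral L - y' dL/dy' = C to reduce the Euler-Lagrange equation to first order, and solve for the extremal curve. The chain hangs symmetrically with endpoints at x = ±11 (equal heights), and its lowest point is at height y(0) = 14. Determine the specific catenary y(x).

The Lagrangian L(y, y') = y sqrt(1 + y'^2) has no explicit x dependence, so the Beltrami identity applies:
    L − y' ∂L/∂y' = C.
Compute ∂L/∂y' = y · y' / sqrt(1 + y'^2). Then
    L − y' ∂L/∂y'
    = y sqrt(1 + y'^2) − y · y'^2 / sqrt(1 + y'^2)
    = y (1 + y'^2 − y'^2) / sqrt(1 + y'^2)
    = y / sqrt(1 + y'^2) = C.
Squaring gives y^2 = C^2 (1 + y'^2), i.e.
    y'^2 = y^2 / C^2 − 1.
Separating variables,
    dy / sqrt(y^2 − C^2) = dx / C,
and integrating gives arccosh(y / C) = (x − a)/C, so
    y(x) = C cosh((x − a)/C),
the catenary. The constants C and a are fixed by the two endpoint conditions (and, for the hanging-chain problem, the length constraint selects C).
Now fit the given data. The endpoints x = ±11 are symmetric at equal height, so the catenary is even about its minimum: a = 0 and y(x) = C cosh(x/C). The lowest point is y(0) = C cosh(0) = C, and we are told y(0) = 14, so C = 14. Therefore
    y(x) = 14 cosh(x/14),
and at the endpoints
    y(±11) = 14 cosh(11/14).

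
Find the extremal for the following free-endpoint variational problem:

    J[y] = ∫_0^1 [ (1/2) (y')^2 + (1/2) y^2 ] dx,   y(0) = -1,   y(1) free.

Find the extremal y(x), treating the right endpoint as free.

The Lagrangian L = (1/2) (y')^2 + (1/2) y^2 gives
    ∂L/∂y = 1 y,   ∂L/∂y' = y'.
Euler-Lagrange: y'' − y = 0.
With k = 1, the general solution is
    y(x) = A cosh(x) + B sinh(x).
Fixed left endpoint y(0) = -1 ⇒ A = -1.
The right endpoint x = 1 is free, so the natural (transversality) condition is ∂L/∂y' |_{x=1} = 0, i.e. y'(1) = 0.
Compute y'(x) = A k sinh(k x) + B k cosh(k x), so
    y'(1) = A k sinh(k·1) + B k cosh(k·1) = 0
    ⇒ B = −A tanh(k·1) = tanh(1·1).
Therefore the extremal is
    y(x) = −cosh(1 x) + tanh(1·1) sinh(1 x).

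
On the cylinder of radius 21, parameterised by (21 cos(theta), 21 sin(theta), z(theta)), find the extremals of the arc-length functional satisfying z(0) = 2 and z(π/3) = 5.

Parameterise the cylinder of radius R = 21 as
    r(θ) = (21 cos θ, 21 sin θ, z(θ)).
The arc-length element is
    ds = sqrt(441 + (dz/dθ)^2) dθ,
so the Lagrangian is L = sqrt(441 + z'^2).
L depends on z' only, not on z or θ, so ∂L/∂z = 0 and
    ∂L/∂z' = z' / sqrt(441 + z'^2).
The Euler-Lagrange equation gives
    d/dθ( z' / sqrt(441 + z'^2) ) = 0,
so z' is constant. Integrating once:
    z(θ) = a θ + b,
a helix on the cylinder (a straight line when the cylinder is unrolled). The constants a, b are determined by the endpoint conditions.
With endpoint conditions z(0) = 2 and z(π/3) = 5: from z(0) = b we get b = 2, and a·π/3 + 2 = 5 gives a = 9/π, so
    z(θ) = (9/π) θ + 2.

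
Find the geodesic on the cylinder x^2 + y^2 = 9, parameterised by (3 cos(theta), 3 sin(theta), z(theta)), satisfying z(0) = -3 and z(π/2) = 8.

Parameterise the cylinder of radius R = 3 as
    r(θ) = (3 cos θ, 3 sin θ, z(θ)).
The arc-length element is
    ds = sqrt(9 + (dz/dθ)^2) dθ,
so the Lagrangian is L = sqrt(9 + z'^2).
L depends on z' only, not on z or θ, so ∂L/∂z = 0 and
    ∂L/∂z' = z' / sqrt(9 + z'^2).
The Euler-Lagrange equation gives
    d/dθ( z' / sqrt(9 + z'^2) ) = 0,
so z' is constant. Integrating once:
    z(θ) = a θ + b,
a helix on the cylinder (a straight line when the cylinder is unrolled). The constants a, b are determined by the endpoint conditions.
With endpoint conditions z(0) = -3 and z(π/2) = 8: from z(0) = b we get b = -3, and a·π/2 + -3 = 8 gives a = 22/π, so
    z(θ) = (22/π) θ − 3.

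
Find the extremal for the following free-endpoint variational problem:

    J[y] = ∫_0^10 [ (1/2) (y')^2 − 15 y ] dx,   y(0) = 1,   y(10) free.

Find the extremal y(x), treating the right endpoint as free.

The Lagrangian L = (1/2) (y')^2 − 15 y gives
    ∂L/∂y = −15,   ∂L/∂y' = y'.
Euler-Lagrange: d/dx(y') − (−15) = 0, i.e. y'' + 15 = 0, so
    y(x) = −(15/2) x^2 + C1 x + C2.
Fixed left endpoint y(0) = 1 ⇒ C2 = 1.
The right endpoint x = 10 is free, so the natural (transversality) condition is ∂L/∂y' |_{x=10} = 0, i.e. y'(10) = 0.
Compute y'(x) = −15 x + C1, so y'(10) = −150 + C1 = 0 ⇒ C1 = 150.
Therefore the extremal is
    y(x) = −(15/2) x^2 + 150 x + 1.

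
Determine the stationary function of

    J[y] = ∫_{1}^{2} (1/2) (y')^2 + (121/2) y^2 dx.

The Lagrangian is L = (1/2) (y')^2 + (121/2) y^2.
Compute ∂L/∂y = 121y, ∂L/∂y' = y'.
The Euler-Lagrange equation d/dx(∂L/∂y') − ∂L/∂y = 0 reduces to
    y'' − 121 y = 0.
Its general solution is
    y(x) = A e^(11x) + B e^(−11x),
with A, B fixed by the endpoint conditions.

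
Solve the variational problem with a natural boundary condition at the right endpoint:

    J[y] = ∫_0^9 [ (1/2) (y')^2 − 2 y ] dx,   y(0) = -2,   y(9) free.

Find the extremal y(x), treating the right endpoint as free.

The Lagrangian L = (1/2) (y')^2 − 2 y gives
    ∂L/∂y = −2,   ∂L/∂y' = y'.
Euler-Lagrange: d/dx(y') − (−2) = 0, i.e. y'' + 2 = 0, so
    y(x) = −(2/2) x^2 + C1 x + C2.
Fixed left endpoint y(0) = -2 ⇒ C2 = -2.
The right endpoint x = 9 is free, so the natural (transversality) condition is ∂L/∂y' |_{x=9} = 0, i.e. y'(9) = 0.
Compute y'(x) = −2 x + C1, so y'(9) = −18 + C1 = 0 ⇒ C1 = 18.
Therefore the extremal is
    y(x) = −x^2 + 18 x − 2.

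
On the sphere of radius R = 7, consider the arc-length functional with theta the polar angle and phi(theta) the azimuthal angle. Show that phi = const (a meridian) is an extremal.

On the sphere of radius R = 7 with spherical coordinates (θ, φ), the induced metric is
    ds^2 = 49(dθ^2 + sin^2(θ) dφ^2).
Using θ as the parameter, the arc-length functional becomes
    J[φ] = ∫ 7 sqrt(1 + sin^2(θ) (dφ/dθ)^2) dθ.
So L = 7 sqrt(1 + sin^2(θ) φ'^2). Compute
    ∂L/∂φ = 0  (L has no explicit φ dependence),
    ∂L/∂φ' = 7 sin^2(θ) φ' / sqrt(1 + sin^2(θ) φ'^2).
For the candidate φ(θ) = c (constant), φ' = 0, so ∂L/∂φ' evaluated along the candidate vanishes, and ∂L/∂φ is identically zero. Hence
    d/dθ(∂L/∂φ') − ∂L/∂φ = 0
is satisfied. Therefore meridians φ = const are extremals of arc length — they are geodesics on the sphere.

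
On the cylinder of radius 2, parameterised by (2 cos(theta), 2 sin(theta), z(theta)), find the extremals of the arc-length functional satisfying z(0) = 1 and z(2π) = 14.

Parameterise the cylinder of radius R = 2 as
    r(θ) = (2 cos θ, 2 sin θ, z(θ)).
The arc-length element is
    ds = sqrt(4 + (dz/dθ)^2) dθ,
so the Lagrangian is L = sqrt(4 + z'^2).
L depends on z' only, not on z or θ, so ∂L/∂z = 0 and
    ∂L/∂z' = z' / sqrt(4 + z'^2).
The Euler-Lagrange equation gives
    d/dθ( z' / sqrt(4 + z'^2) ) = 0,
so z' is constant. Integrating once:
    z(θ) = a θ + b,
a helix on the cylinder (a straight line when the cylinder is unrolled). The constants a, b are determined by the endpoint conditions.
With endpoint conditions z(0) = 1 and z(2π) = 14: from z(0) = b we get b = 1, and a·2π + 1 = 14 gives a = 13/(2π), so
    z(θ) = (13/(2π)) θ + 1.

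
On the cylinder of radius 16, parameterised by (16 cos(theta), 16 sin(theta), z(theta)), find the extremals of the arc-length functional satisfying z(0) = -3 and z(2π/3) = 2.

Parameterise the cylinder of radius R = 16 as
    r(θ) = (16 cos θ, 16 sin θ, z(θ)).
The arc-length element is
    ds = sqrt(256 + (dz/dθ)^2) dθ,
so the Lagrangian is L = sqrt(256 + z'^2).
L depends on z' only, not on z or θ, so ∂L/∂z = 0 and
    ∂L/∂z' = z' / sqrt(256 + z'^2).
The Euler-Lagrange equation gives
    d/dθ( z' / sqrt(256 + z'^2) ) = 0,
so z' is constant. Integrating once:
    z(θ) = a θ + b,
a helix on the cylinder (a straight line when the cylinder is unrolled). The constants a, b are determined by the endpoint conditions.
With endpoint conditions z(0) = -3 and z(2π/3) = 2: from z(0) = b we get b = -3, and a·2π/3 + -3 = 2 gives a = 15/(2π), so
    z(θ) = (15/(2π)) θ − 3.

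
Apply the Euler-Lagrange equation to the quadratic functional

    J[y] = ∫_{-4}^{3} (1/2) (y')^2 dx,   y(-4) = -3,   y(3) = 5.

The Lagrangian is L = (1/2) (y')^2.
Compute ∂L/∂y = 0, ∂L/∂y' = y'.
The Euler-Lagrange equation d/dx(∂L/∂y') − ∂L/∂y = 0 reduces to
    y'' = 0.
Its general solution is
    y(x) = A x + B,
with A, B fixed by the endpoint conditions.
Applying the endpoint conditions y(-4) = -3 and y(3) = 5: solve A·-4 + B = -3 and A·3 + B = 5. Subtracting gives A(3 − -4) = 5 − -3, so A = 8/7, and B = -3 − A·-4 = 11/7. Therefore
    y(x) = (8/7) x + 11/7.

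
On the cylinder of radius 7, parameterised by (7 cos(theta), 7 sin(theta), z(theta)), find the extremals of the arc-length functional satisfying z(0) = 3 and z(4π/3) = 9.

Parameterise the cylinder of radius R = 7 as
    r(θ) = (7 cos θ, 7 sin θ, z(θ)).
The arc-length element is
    ds = sqrt(49 + (dz/dθ)^2) dθ,
so the Lagrangian is L = sqrt(49 + z'^2).
L depends on z' only, not on z or θ, so ∂L/∂z = 0 and
    ∂L/∂z' = z' / sqrt(49 + z'^2).
The Euler-Lagrange equation gives
    d/dθ( z' / sqrt(49 + z'^2) ) = 0,
so z' is constant. Integrating once:
    z(θ) = a θ + b,
a helix on the cylinder (a straight line when the cylinder is unrolled). The constants a, b are determined by the endpoint conditions.
With endpoint conditions z(0) = 3 and z(4π/3) = 9: from z(0) = b we get b = 3, and a·4π/3 + 3 = 9 gives a = 9/(2π), so
    z(θ) = (9/(2π)) θ + 3.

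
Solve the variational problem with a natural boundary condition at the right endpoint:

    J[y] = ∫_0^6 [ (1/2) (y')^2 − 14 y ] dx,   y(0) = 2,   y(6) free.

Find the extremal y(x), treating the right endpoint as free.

The Lagrangian L = (1/2) (y')^2 − 14 y gives
    ∂L/∂y = −14,   ∂L/∂y' = y'.
Euler-Lagrange: d/dx(y') − (−14) = 0, i.e. y'' + 14 = 0, so
    y(x) = −(14/2) x^2 + C1 x + C2.
Fixed left endpoint y(0) = 2 ⇒ C2 = 2.
The right endpoint x = 6 is free, so the natural (transversality) condition is ∂L/∂y' |_{x=6} = 0, i.e. y'(6) = 0.
Compute y'(x) = −14 x + C1, so y'(6) = −84 + C1 = 0 ⇒ C1 = 84.
Therefore the extremal is
    y(x) = −7 x^2 + 84 x + 2.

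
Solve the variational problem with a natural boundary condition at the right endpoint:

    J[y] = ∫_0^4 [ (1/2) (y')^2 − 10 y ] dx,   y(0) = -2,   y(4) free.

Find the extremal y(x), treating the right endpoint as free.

The Lagrangian L = (1/2) (y')^2 − 10 y gives
    ∂L/∂y = −10,   ∂L/∂y' = y'.
Euler-Lagrange: d/dx(y') − (−10) = 0, i.e. y'' + 10 = 0, so
    y(x) = −(10/2) x^2 + C1 x + C2.
Fixed left endpoint y(0) = -2 ⇒ C2 = -2.
The right endpoint x = 4 is free, so the natural (transversality) condition is ∂L/∂y' |_{x=4} = 0, i.e. y'(4) = 0.
Compute y'(x) = −10 x + C1, so y'(4) = −40 + C1 = 0 ⇒ C1 = 40.
Therefore the extremal is
    y(x) = −5 x^2 + 40 x − 2.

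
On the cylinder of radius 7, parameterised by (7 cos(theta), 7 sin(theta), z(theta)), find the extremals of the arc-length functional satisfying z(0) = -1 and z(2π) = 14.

Parameterise the cylinder of radius R = 7 as
    r(θ) = (7 cos θ, 7 sin θ, z(θ)).
The arc-length element is
    ds = sqrt(49 + (dz/dθ)^2) dθ,
so the Lagrangian is L = sqrt(49 + z'^2).
L depends on z' only, not on z or θ, so ∂L/∂z = 0 and
    ∂L/∂z' = z' / sqrt(49 + z'^2).
The Euler-Lagrange equation gives
    d/dθ( z' / sqrt(49 + z'^2) ) = 0,
so z' is constant. Integrating once:
    z(θ) = a θ + b,
a helix on the cylinder (a straight line when the cylinder is unrolled). The constants a, b are determined by the endpoint conditions.
With endpoint conditions z(0) = -1 and z(2π) = 14: from z(0) = b we get b = -1, and a·2π + -1 = 14 gives a = 15/(2π), so
    z(θ) = (15/(2π)) θ − 1.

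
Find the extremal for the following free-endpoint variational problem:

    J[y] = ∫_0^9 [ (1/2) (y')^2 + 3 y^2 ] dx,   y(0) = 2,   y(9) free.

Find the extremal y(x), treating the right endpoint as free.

The Lagrangian L = (1/2) (y')^2 + 3 y^2 gives
    ∂L/∂y = 6 y,   ∂L/∂y' = y'.
Euler-Lagrange: y'' − 6 y = 0.
With k = sqrt(6), the general solution is
    y(x) = A cosh(sqrt(6) x) + B sinh(sqrt(6) x).
Fixed left endpoint y(0) = 2 ⇒ A = 2.
The right endpoint x = 9 is free, so the natural (transversality) condition is ∂L/∂y' |_{x=9} = 0, i.e. y'(9) = 0.
Compute y'(x) = A k sinh(k x) + B k cosh(k x), so
    y'(9) = A k sinh(k·9) + B k cosh(k·9) = 0
    ⇒ B = −A tanh(k·9) = − 2 tanh(sqrt(6)·9).
Therefore the extremal is
    y(x) = 2 cosh(sqrt(6) x) − 2 tanh(sqrt(6)·9) sinh(sqrt(6) x).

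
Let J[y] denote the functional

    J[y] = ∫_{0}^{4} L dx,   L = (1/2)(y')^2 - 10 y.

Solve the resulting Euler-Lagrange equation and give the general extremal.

The Lagrangian is L = (1/2)(y')^2 - 10 y.
∂L/∂y = -10.
∂L/∂y' = y'.
The Euler-Lagrange equation d/dx(∂L/∂y') − ∂L/∂y = 0 becomes:
    y'' + 10 = 0
General solution: y(x) = -5 x^2 + A x + B, where A and B are arbitrary constants fixed by the endpoint conditions.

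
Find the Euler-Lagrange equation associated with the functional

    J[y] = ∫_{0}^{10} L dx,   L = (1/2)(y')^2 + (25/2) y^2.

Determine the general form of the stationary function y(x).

The Lagrangian is L = (1/2)(y')^2 + (25/2) y^2.
∂L/∂y = 25y.
∂L/∂y' = y'.
The Euler-Lagrange equation d/dx(∂L/∂y') − ∂L/∂y = 0 becomes:
    y'' - 25 y = 0
General solution: y(x) = A e^(5x) + B e^(-5x), where A and B are arbitrary constants fixed by the endpoint conditions.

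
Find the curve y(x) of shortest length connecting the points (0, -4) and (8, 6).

Arc-length functional: J[y] = ∫ sqrt(1 + (y')^2) dx.
Lagrangian L = sqrt(1 + (y')^2) has no explicit y dependence, so ∂L/∂y = 0 and the Euler-Lagrange equation gives
    d/dx( y' / sqrt(1 + (y')^2) ) = 0  ⇒  y' / sqrt(1 + (y')^2) = const.
Hence y' is constant, so y(x) is affine.
Fitting the endpoints (0, -4) and (8, 6):
    slope m = (6 − (-4)) / (8 − 0) = 5/4,
    intercept c = (-4) − m·0 = -4.
Extremal: y(x) = (5/4) x - 4.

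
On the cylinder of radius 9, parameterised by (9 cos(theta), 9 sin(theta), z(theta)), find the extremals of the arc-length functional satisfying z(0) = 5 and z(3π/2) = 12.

Parameterise the cylinder of radius R = 9 as
    r(θ) = (9 cos θ, 9 sin θ, z(θ)).
The arc-length element is
    ds = sqrt(81 + (dz/dθ)^2) dθ,
so the Lagrangian is L = sqrt(81 + z'^2).
L depends on z' only, not on z or θ, so ∂L/∂z = 0 and
    ∂L/∂z' = z' / sqrt(81 + z'^2).
The Euler-Lagrange equation gives
    d/dθ( z' / sqrt(81 + z'^2) ) = 0,
so z' is constant. Integrating once:
    z(θ) = a θ + b,
a helix on the cylinder (a straight line when the cylinder is unrolled). The constants a, b are determined by the endpoint conditions.
With endpoint conditions z(0) = 5 and z(3π/2) = 12: from z(0) = b we get b = 5, and a·3π/2 + 5 = 12 gives a = 14/(3π), so
    z(θ) = (14/(3π)) θ + 5.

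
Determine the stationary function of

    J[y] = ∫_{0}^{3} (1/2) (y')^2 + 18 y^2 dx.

The Lagrangian is L = (1/2) (y')^2 + 18 y^2.
Compute ∂L/∂y = 36y, ∂L/∂y' = y'.
The Euler-Lagrange equation d/dx(∂L/∂y') − ∂L/∂y = 0 reduces to
    y'' − 36 y = 0.
Its general solution is
    y(x) = A e^(6x) + B e^(−6x),
with A, B fixed by the endpoint conditions.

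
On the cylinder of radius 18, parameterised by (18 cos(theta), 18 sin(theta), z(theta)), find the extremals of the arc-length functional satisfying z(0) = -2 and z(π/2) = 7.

Parameterise the cylinder of radius R = 18 as
    r(θ) = (18 cos θ, 18 sin θ, z(θ)).
The arc-length element is
    ds = sqrt(324 + (dz/dθ)^2) dθ,
so the Lagrangian is L = sqrt(324 + z'^2).
L depends on z' only, not on z or θ, so ∂L/∂z = 0 and
    ∂L/∂z' = z' / sqrt(324 + z'^2).
The Euler-Lagrange equation gives
    d/dθ( z' / sqrt(324 + z'^2) ) = 0,
so z' is constant. Integrating once:
    z(θ) = a θ + b,
a helix on the cylinder (a straight line when the cylinder is unrolled). The constants a, b are determined by the endpoint conditions.
With endpoint conditions z(0) = -2 and z(π/2) = 7: from z(0) = b we get b = -2, and a·π/2 + -2 = 7 gives a = 18/π, so
    z(θ) = (18/π) θ − 2.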